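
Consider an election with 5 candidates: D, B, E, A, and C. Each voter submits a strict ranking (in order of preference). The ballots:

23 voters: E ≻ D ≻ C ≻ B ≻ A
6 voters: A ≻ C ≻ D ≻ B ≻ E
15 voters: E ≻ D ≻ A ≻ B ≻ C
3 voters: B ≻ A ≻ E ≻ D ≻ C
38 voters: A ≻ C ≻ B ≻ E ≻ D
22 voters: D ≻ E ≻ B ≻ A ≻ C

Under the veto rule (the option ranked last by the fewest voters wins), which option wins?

Last-place votes: D 38, B 0, E 6, A 23, C 40.
B is ranked last by the fewest voters, so B wins.

B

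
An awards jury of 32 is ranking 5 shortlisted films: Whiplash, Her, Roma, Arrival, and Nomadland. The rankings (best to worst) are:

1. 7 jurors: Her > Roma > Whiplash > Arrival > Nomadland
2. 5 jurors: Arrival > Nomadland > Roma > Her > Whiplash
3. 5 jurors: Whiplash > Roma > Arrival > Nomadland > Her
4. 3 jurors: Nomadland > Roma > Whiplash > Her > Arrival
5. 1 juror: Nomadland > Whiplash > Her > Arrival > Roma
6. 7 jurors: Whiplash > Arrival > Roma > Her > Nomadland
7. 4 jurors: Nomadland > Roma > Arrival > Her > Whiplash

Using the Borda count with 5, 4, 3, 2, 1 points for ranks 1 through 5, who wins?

Whiplash: 7·3 + 5·1 + 5·5 + 3·3 + 1·4 + 7·5 + 4·1 = 103
Her: 7·5 + 5·2 + 5·1 + 3·2 + 1·3 + 7·2 + 4·2 = 81
Roma: 7·4 + 5·3 + 5·4 + 3·4 + 1·1 + 7·3 + 4·4 = 113
Arrival: 7·2 + 5·5 + 5·3 + 3·1 + 1·2 + 7·4 + 4·3 = 99
Nomadland: 7·1 + 5·4 + 5·2 + 3·5 + 1·5 + 7·1 + 4·5 = 84
Roma has the highest Borda score (113).

Roma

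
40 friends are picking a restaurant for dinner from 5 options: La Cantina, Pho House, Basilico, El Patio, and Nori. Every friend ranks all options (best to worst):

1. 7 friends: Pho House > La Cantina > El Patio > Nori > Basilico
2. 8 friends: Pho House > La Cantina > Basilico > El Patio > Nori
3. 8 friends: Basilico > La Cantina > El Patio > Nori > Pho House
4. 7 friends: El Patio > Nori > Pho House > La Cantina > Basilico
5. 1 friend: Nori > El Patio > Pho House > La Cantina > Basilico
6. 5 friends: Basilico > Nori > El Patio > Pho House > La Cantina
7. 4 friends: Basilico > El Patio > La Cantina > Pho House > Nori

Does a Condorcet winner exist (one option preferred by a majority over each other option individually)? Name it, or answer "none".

none

Checking pairwise contests:
Pho House beats La Cantina 28–12.
El Patio beats Pho House 25–15.
La Cantina beats Basilico 23–17.
La Cantina beats El Patio 23–17.
La Cantina beats Nori 27–13.
Every option loses at least one head-to-head, so there is no Condorcet winner.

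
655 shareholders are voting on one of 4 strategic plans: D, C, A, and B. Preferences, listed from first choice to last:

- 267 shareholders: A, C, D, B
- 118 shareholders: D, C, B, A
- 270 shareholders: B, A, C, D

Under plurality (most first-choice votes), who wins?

First-place votes: D 118, C 0, A 267, B 270.
B has the most first-place votes.

B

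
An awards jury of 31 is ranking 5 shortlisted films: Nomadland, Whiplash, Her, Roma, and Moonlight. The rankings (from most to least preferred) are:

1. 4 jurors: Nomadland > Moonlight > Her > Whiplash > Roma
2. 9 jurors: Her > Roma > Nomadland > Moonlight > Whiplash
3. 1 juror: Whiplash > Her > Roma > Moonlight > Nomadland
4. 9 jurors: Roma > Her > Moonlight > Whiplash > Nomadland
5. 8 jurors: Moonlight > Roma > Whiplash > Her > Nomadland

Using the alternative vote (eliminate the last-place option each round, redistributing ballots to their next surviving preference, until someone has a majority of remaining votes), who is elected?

Round 1: Nomadland 4, Whiplash 1, Her 9, Roma 9, Moonlight 8. Eliminate Whiplash.
Round 2: Nomadland 4, Her 10, Roma 9, Moonlight 8. Eliminate Nomadland.
Round 3: Her 10, Roma 9, Moonlight 12. Eliminate Roma.
Round 4: Her 19, Moonlight 12. Her has a majority.

Her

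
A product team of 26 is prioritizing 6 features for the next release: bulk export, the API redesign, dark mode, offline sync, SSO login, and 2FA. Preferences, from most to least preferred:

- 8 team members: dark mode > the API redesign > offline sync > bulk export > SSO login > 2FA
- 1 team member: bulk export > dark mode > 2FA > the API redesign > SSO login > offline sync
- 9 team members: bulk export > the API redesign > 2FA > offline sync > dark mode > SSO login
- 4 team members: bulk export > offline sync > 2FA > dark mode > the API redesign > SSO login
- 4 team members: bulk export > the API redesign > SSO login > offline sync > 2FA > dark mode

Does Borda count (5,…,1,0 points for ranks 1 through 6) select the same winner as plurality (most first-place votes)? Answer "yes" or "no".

yes

Borda — scores: bulk export 106, the API redesign 90, dark mode 61, offline sync 66, SSO login 21, 2FA 46. Winner: bulk export.
Plurality — first-place votes: bulk export 18, the API redesign 0, dark mode 8, offline sync 0, SSO login 0, 2FA 0. Winner: bulk export.
The two methods agree.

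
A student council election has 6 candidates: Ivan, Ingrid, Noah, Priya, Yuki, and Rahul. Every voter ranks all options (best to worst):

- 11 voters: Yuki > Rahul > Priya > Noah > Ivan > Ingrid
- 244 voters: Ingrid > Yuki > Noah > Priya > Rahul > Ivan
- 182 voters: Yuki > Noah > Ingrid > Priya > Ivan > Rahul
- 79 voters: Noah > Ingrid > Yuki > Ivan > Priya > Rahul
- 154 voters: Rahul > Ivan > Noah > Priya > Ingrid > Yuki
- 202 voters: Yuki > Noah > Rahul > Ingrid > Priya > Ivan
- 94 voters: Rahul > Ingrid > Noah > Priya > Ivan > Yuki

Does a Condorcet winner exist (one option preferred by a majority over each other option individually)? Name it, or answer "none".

Checking pairwise contests:
Ingrid beats Ivan 801–165.
Noah beats Ingrid 628–338.
Yuki beats Noah 639–327.
Ingrid beats Priya 801–165.
Ingrid beats Yuki 571–395.
Ingrid beats Rahul 505–461.
Every option loses at least one head-to-head, so there is no Condorcet winner.

none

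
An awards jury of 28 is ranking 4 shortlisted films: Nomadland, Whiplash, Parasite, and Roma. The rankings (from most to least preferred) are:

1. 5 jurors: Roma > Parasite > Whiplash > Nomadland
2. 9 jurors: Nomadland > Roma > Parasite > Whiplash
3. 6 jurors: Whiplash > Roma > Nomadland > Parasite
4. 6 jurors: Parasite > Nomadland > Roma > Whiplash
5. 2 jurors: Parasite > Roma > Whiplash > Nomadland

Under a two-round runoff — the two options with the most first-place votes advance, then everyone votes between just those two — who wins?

Round 1 first-place votes: Nomadland 9, Whiplash 6, Parasite 8, Roma 5.
Nomadland and Parasite advance.
Runoff: Nomadland is preferred to Parasite by 15 voters; Parasite by 13.
Nomadland wins the runoff.

Nomadland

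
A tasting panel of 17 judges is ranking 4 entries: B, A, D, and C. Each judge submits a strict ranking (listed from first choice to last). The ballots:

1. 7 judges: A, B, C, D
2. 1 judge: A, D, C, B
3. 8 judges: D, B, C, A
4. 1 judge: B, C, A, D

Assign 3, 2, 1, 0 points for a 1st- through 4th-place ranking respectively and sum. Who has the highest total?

B

B: 7·2 + 1·0 + 8·2 + 1·3 = 33
A: 7·3 + 1·3 + 8·0 + 1·1 = 25
D: 7·0 + 1·2 + 8·3 + 1·0 = 26
C: 7·1 + 1·1 + 8·1 + 1·2 = 18
B has the highest Borda score (33).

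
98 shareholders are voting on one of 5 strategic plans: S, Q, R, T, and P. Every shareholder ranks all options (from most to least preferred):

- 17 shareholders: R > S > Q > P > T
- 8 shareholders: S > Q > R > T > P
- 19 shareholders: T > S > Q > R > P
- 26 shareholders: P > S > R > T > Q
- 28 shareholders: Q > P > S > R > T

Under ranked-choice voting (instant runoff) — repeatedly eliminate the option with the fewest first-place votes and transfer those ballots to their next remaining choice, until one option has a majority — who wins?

Round 1: S 8, Q 28, R 17, T 19, P 26. Eliminate S.
Round 2: Q 36, R 17, T 19, P 26. Eliminate R.
Round 3: Q 53, T 19, P 26. Q has a majority.

Q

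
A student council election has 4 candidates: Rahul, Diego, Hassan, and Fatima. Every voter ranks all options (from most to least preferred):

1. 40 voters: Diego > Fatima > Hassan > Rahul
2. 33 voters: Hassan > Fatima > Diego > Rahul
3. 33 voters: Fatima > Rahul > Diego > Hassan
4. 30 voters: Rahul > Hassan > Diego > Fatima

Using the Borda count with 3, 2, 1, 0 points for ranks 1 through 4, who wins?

Fatima

Rahul: 40·0 + 33·0 + 33·2 + 30·3 = 156
Diego: 40·3 + 33·1 + 33·1 + 30·1 = 216
Hassan: 40·1 + 33·3 + 33·0 + 30·2 = 199
Fatima: 40·2 + 33·2 + 33·3 + 30·0 = 245
Fatima has the highest Borda score (245).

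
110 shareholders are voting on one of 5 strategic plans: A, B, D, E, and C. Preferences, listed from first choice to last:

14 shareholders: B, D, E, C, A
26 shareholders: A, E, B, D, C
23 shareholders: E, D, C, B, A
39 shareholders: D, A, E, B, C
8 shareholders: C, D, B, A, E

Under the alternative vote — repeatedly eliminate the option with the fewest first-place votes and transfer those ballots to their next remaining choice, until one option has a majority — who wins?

D

Round 1: A 26, B 14, D 39, E 23, C 8. Eliminate C.
Round 2: A 26, B 14, D 47, E 23. Eliminate B.
Round 3: A 26, D 61, E 23. D has a majority.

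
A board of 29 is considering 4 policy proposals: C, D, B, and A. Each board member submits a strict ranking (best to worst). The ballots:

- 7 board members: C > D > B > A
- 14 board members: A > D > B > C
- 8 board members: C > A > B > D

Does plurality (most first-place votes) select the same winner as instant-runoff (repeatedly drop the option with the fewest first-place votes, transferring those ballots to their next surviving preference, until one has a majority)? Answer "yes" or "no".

Plurality — first-place votes: C 15, D 0, B 0, A 14. Winner: C.
Instant-runoff — R1 C 15, D 0, B 0, A 14 (C winner). Winner: C.
The two methods agree.

yes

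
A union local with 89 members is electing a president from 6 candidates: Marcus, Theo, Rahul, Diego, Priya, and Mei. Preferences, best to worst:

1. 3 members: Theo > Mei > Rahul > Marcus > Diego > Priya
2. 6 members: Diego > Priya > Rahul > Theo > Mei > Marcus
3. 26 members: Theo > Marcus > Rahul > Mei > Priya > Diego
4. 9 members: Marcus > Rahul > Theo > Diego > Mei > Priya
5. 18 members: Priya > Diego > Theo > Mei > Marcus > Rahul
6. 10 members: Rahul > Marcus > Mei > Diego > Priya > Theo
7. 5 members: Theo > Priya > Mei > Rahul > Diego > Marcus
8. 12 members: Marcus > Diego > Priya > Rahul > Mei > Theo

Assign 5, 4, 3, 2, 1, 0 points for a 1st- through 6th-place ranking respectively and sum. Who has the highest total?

Marcus

Marcus: 3·2 + 6·0 + 26·4 + 9·5 + 18·1 + 10·4 + 5·0 + 12·5 = 273
Theo: 3·5 + 6·2 + 26·5 + 9·3 + 18·3 + 10·0 + 5·5 + 12·0 = 263
Rahul: 3·3 + 6·3 + 26·3 + 9·4 + 18·0 + 10·5 + 5·2 + 12·2 = 225
Diego: 3·1 + 6·5 + 26·0 + 9·2 + 18·4 + 10·2 + 5·1 + 12·4 = 196
Priya: 3·0 + 6·4 + 26·1 + 9·0 + 18·5 + 10·1 + 5·4 + 12·3 = 206
Mei: 3·4 + 6·1 + 26·2 + 9·1 + 18·2 + 10·3 + 5·3 + 12·1 = 172
Marcus has the highest Borda score (273).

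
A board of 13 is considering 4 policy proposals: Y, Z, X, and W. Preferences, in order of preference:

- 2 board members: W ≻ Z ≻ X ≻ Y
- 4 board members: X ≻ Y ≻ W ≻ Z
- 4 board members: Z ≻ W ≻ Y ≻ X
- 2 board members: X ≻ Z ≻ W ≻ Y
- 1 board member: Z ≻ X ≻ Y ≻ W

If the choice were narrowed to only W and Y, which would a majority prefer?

Voters preferring W to Y: 8; preferring Y to W: 5.
W wins the head-to-head.

W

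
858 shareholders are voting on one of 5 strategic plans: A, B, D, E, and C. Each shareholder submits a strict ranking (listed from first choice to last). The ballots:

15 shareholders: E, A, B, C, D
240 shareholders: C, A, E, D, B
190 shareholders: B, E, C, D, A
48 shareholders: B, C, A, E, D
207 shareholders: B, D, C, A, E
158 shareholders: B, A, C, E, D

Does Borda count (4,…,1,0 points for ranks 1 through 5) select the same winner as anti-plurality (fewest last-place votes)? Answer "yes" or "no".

Borda — scores: A 1542, B 2442, D 1051, E 1316, C 2229. Winner: B.
Anti-plurality — last-place votes: A 190, B 240, D 221, E 207, C 0. Winner: C.
The two methods disagree.

no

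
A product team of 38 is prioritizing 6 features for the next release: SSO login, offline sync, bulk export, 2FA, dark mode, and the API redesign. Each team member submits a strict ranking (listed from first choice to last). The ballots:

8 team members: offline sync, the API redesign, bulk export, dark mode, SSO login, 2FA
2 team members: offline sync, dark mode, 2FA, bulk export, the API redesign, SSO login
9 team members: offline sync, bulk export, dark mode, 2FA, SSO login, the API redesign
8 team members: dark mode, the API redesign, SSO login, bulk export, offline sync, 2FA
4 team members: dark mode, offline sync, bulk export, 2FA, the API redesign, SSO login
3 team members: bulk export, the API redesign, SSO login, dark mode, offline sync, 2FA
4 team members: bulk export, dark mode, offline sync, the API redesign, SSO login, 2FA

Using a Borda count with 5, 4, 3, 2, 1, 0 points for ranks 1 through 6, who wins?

SSO login: 8·1 + 2·0 + 9·1 + 8·3 + 4·0 + 3·3 + 4·1 = 54
offline sync: 8·5 + 2·5 + 9·5 + 8·1 + 4·4 + 3·1 + 4·3 = 134
bulk export: 8·3 + 2·2 + 9·4 + 8·2 + 4·3 + 3·5 + 4·5 = 127
2FA: 8·0 + 2·3 + 9·2 + 8·0 + 4·2 + 3·0 + 4·0 = 32
dark mode: 8·2 + 2·4 + 9·3 + 8·5 + 4·5 + 3·2 + 4·4 = 133
the API redesign: 8·4 + 2·1 + 9·0 + 8·4 + 4·1 + 3·4 + 4·2 = 90
offline sync has the highest Borda score (134).

offline sync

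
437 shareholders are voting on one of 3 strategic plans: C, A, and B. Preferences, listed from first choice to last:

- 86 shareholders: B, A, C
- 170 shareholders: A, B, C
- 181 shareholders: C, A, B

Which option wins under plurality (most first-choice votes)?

C

First-place votes: C 181, A 170, B 86.
C has the most first-place votes.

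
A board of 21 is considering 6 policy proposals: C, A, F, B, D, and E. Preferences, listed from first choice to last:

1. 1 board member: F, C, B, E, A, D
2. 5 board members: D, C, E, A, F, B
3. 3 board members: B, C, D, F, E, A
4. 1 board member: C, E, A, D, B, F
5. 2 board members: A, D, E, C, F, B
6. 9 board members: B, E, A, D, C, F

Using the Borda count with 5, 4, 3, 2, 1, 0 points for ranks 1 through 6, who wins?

E

C: 1·4 + 5·4 + 3·4 + 1·5 + 2·2 + 9·1 = 54
A: 1·1 + 5·2 + 3·0 + 1·3 + 2·5 + 9·3 = 51
F: 1·5 + 5·1 + 3·2 + 1·0 + 2·1 + 9·0 = 18
B: 1·3 + 5·0 + 3·5 + 1·1 + 2·0 + 9·5 = 64
D: 1·0 + 5·5 + 3·3 + 1·2 + 2·4 + 9·2 = 62
E: 1·2 + 5·3 + 3·1 + 1·4 + 2·3 + 9·4 = 66
E has the highest Borda score (66).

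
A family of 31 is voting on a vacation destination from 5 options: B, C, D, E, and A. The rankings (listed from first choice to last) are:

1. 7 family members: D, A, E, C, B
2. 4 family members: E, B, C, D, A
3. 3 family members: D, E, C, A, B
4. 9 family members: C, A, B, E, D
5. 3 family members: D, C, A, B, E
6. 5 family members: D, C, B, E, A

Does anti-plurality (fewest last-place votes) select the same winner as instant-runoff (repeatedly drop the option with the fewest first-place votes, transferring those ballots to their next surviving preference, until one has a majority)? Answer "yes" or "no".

no

Anti-plurality — last-place votes: B 10, C 0, D 9, E 3, A 9. Winner: C.
Instant-runoff — R1 B 0, C 9, D 18, E 4, A 0 (D winner). Winner: D.
The two methods disagree.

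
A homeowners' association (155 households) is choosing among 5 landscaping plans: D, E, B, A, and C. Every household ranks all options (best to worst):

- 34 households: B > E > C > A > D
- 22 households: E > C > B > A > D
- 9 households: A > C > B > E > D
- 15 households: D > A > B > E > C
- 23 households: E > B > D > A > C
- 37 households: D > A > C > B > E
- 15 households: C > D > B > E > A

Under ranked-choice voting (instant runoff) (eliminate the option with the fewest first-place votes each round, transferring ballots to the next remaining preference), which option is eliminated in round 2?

C

Round 1: D 52, E 45, B 34, A 9, C 15. Eliminate A.
Round 2: D 52, E 45, B 34, C 24. Eliminate C.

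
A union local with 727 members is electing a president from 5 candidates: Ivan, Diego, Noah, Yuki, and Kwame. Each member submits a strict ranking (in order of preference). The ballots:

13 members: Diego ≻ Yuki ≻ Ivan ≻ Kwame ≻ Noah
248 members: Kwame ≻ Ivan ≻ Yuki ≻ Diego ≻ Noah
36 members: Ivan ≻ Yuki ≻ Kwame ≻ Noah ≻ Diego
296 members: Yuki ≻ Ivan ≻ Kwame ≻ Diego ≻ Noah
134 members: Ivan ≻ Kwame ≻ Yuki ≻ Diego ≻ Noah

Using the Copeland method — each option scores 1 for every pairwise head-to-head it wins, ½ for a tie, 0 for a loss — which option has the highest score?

Ivan: beats Diego, Noah, Yuki, and Kwame → score 4.
Diego: beats Noah; loses to Ivan, Yuki, and Kwame → score 1.
Noah: loses to Ivan, Diego, Yuki, and Kwame → score 0.
Yuki: beats Diego and Noah; loses to Ivan and Kwame → score 2.
Kwame: beats Diego, Noah, and Yuki; loses to Ivan → score 3.
Ivan has the best pairwise record.

Ivan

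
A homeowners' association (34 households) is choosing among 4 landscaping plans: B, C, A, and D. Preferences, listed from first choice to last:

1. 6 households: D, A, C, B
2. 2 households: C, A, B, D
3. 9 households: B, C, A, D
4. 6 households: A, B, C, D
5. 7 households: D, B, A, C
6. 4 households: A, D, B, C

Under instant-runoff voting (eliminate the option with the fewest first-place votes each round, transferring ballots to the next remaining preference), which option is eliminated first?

Round 1: B 9, C 2, A 10, D 13. Eliminate C.

C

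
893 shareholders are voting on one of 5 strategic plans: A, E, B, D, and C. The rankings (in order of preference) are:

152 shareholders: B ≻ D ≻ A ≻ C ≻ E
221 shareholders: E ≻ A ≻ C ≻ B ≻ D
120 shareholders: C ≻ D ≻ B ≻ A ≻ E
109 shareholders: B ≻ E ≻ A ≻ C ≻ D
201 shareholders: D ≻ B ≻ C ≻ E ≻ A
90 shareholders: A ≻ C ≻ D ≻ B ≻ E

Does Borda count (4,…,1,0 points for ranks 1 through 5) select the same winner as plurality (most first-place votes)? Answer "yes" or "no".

Borda — scores: A 1665, E 1412, B 2198, D 1800, C 1855. Winner: B.
Plurality — first-place votes: A 90, E 221, B 261, D 201, C 120. Winner: B.
The two methods agree.

yes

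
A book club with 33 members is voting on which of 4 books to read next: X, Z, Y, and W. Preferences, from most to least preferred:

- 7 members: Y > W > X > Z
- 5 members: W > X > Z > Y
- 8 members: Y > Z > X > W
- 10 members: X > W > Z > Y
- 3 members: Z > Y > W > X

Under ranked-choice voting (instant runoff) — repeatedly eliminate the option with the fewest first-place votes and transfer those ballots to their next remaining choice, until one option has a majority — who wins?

Y

Round 1: X 10, Z 3, Y 15, W 5. Eliminate Z.
Round 2: X 10, Y 18, W 5. Y has a majority.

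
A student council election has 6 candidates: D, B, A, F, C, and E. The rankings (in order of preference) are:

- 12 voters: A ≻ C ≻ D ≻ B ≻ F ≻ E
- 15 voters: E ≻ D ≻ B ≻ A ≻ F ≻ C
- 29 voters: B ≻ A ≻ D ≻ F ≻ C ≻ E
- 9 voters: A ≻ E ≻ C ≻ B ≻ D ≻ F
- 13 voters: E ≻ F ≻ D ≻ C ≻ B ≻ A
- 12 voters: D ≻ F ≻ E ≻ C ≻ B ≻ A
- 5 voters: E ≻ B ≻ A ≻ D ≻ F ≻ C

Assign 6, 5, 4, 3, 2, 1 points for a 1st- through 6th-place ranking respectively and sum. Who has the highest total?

D: 12·4 + 15·5 + 29·4 + 9·2 + 13·4 + 12·6 + 5·3 = 396
B: 12·3 + 15·4 + 29·6 + 9·3 + 13·2 + 12·2 + 5·5 = 372
A: 12·6 + 15·3 + 29·5 + 9·6 + 13·1 + 12·1 + 5·4 = 361
F: 12·2 + 15·2 + 29·3 + 9·1 + 13·5 + 12·5 + 5·2 = 285
C: 12·5 + 15·1 + 29·2 + 9·4 + 13·3 + 12·3 + 5·1 = 249
E: 12·1 + 15·6 + 29·1 + 9·5 + 13·6 + 12·4 + 5·6 = 332
D has the highest Borda score (396).

D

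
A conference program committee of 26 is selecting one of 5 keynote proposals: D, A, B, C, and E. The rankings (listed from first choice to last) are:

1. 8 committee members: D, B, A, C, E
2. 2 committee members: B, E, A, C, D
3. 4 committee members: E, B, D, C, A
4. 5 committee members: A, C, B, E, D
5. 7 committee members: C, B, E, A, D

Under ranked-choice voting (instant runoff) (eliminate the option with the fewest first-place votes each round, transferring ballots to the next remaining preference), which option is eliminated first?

Round 1: D 8, A 5, B 2, C 7, E 4. Eliminate B.

B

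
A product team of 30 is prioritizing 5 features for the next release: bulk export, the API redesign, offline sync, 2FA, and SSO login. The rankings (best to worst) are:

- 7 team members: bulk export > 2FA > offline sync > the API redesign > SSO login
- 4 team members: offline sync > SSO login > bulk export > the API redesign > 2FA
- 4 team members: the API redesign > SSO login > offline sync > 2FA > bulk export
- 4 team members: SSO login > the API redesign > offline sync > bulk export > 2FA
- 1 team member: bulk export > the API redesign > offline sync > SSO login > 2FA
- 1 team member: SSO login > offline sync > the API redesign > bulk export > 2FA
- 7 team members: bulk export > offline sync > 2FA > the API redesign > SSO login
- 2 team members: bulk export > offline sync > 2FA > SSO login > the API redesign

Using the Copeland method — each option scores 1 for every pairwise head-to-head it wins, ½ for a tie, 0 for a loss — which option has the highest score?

bulk export

bulk export: beats the API redesign, offline sync, 2FA, and SSO login → score 4.
the API redesign: beats SSO login; loses to bulk export, offline sync, and 2FA → score 1.
offline sync: beats the API redesign, 2FA, and SSO login; loses to bulk export → score 3.
2FA: beats the API redesign and SSO login; loses to bulk export and offline sync → score 2.
SSO login: loses to bulk export, the API redesign, offline sync, and 2FA → score 0.
bulk export has the best pairwise record.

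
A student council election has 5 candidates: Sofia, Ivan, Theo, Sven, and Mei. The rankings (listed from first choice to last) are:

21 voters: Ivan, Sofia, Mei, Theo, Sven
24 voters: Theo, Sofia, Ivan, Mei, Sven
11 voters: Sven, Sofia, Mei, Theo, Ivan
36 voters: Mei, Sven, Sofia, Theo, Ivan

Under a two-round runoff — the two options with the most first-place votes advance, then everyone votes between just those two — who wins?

Round 1 first-place votes: Sofia 0, Ivan 21, Theo 24, Sven 11, Mei 36.
Mei and Theo advance.
Runoff: Mei is preferred to Theo by 68 voters; Theo by 24.
Mei wins the runoff.

Mei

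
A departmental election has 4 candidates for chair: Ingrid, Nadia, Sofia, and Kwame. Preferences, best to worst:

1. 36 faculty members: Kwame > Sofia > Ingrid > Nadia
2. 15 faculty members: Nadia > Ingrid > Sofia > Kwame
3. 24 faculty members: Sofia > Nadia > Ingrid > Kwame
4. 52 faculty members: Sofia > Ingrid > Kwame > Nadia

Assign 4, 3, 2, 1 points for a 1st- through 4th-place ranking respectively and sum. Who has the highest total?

Ingrid: 36·2 + 15·3 + 24·2 + 52·3 = 321
Nadia: 36·1 + 15·4 + 24·3 + 52·1 = 220
Sofia: 36·3 + 15·2 + 24·4 + 52·4 = 442
Kwame: 36·4 + 15·1 + 24·1 + 52·2 = 287
Sofia has the highest Borda score (442).

Sofia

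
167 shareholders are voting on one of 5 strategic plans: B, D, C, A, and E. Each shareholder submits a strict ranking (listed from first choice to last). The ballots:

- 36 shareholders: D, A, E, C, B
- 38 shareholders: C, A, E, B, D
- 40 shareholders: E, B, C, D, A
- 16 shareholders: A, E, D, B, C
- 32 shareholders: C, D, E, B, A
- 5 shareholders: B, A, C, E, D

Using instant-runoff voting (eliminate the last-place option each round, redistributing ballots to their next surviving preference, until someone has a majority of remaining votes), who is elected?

Round 1: B 5, D 36, C 70, A 16, E 40. Eliminate B.
Round 2: D 36, C 70, A 21, E 40. Eliminate A.
Round 3: D 36, C 75, E 56. Eliminate D.
Round 4: C 75, E 92. E has a majority.

E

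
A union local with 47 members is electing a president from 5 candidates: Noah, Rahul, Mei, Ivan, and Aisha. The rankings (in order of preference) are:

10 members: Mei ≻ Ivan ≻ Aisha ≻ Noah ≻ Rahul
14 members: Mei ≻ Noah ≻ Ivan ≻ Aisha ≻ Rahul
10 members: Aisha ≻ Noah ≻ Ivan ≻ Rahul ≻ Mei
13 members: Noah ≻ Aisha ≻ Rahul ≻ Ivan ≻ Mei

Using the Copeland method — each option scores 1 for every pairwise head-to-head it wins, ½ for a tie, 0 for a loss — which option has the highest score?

Mei

Noah: beats Rahul, Ivan, and Aisha; loses to Mei → score 3.
Rahul: loses to Noah, Mei, Ivan, and Aisha → score 0.
Mei: beats Noah, Rahul, Ivan, and Aisha → score 4.
Ivan: beats Rahul and Aisha; loses to Noah and Mei → score 2.
Aisha: beats Rahul; loses to Noah, Mei, and Ivan → score 1.
Mei has the best pairwise record.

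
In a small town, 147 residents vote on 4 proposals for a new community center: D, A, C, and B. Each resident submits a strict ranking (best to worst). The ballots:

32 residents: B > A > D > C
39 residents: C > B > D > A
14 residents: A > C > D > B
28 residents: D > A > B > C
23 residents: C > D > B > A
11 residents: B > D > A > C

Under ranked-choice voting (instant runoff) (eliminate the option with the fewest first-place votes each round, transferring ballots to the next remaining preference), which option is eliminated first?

A

Round 1: D 28, A 14, C 62, B 43. Eliminate A.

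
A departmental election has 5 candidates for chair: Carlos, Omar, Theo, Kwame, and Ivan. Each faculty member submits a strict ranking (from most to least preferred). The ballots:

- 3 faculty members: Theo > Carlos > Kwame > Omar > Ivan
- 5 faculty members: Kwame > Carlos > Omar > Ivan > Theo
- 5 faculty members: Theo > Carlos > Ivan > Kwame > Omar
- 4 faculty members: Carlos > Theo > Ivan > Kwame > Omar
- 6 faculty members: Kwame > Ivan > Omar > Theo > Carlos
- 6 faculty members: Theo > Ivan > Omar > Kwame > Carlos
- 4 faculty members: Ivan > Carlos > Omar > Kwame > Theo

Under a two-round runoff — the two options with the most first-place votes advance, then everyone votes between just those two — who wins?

Round 1 first-place votes: Carlos 4, Omar 0, Theo 14, Kwame 11, Ivan 4.
Theo and Kwame advance.
Runoff: Theo is preferred to Kwame by 18 voters; Kwame by 15.
Theo wins the runoff.

Theo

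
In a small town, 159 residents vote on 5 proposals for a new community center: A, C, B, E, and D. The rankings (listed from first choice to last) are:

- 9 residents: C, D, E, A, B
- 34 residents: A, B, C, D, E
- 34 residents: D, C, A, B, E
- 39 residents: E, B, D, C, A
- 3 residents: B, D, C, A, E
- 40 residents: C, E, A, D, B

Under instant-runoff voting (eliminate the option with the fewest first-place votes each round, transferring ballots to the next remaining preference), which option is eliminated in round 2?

Round 1: A 34, C 49, B 3, E 39, D 34. Eliminate B.
Round 2: A 34, C 49, E 39, D 37. Eliminate A.

A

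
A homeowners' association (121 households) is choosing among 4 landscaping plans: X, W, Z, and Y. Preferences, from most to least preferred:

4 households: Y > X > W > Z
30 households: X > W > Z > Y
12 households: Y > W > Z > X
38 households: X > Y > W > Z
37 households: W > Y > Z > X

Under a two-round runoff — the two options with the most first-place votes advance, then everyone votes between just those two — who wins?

Round 1 first-place votes: X 68, W 37, Z 0, Y 16.
X and W advance.
Runoff: X is preferred to W by 72 voters; W by 49.
X wins the runoff.

X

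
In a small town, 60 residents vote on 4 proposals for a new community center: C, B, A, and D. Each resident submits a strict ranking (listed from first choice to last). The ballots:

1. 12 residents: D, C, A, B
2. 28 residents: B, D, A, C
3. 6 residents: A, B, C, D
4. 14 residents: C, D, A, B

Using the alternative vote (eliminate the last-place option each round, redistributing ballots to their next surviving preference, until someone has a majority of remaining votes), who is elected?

B

Round 1: C 14, B 28, A 6, D 12. Eliminate A.
Round 2: C 14, B 34, D 12. B has a majority.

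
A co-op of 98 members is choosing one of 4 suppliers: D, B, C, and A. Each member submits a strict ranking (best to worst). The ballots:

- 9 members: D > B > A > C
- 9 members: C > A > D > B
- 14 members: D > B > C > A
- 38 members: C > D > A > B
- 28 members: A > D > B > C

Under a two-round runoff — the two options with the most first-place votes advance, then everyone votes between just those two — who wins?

C

Round 1 first-place votes: D 23, B 0, C 47, A 28.
C and A advance.
Runoff: C is preferred to A by 61 voters; A by 37.
C wins the runoff.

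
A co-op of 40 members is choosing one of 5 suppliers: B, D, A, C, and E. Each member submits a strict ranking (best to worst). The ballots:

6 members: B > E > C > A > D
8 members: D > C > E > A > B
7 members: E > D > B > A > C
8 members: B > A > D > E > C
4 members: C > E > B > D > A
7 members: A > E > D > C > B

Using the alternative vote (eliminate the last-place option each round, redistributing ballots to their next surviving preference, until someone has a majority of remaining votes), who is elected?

E

Round 1: B 14, D 8, A 7, C 4, E 7. Eliminate C.
Round 2: B 14, D 8, A 7, E 11. Eliminate A.
Round 3: B 14, D 8, E 18. Eliminate D.
Round 4: B 14, E 26. E has a majority.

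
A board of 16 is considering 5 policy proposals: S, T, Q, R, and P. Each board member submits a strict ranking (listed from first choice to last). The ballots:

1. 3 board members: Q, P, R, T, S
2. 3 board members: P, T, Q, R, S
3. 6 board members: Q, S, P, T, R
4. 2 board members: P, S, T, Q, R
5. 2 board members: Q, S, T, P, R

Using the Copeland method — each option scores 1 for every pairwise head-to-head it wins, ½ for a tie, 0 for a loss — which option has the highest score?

Q

S: beats T and R; ties P; loses to Q → score 2.5.
T: beats R; loses to S, Q, and P → score 1.
Q: beats S, T, R, and P → score 4.
R: loses to S, T, Q, and P → score 0.
P: beats T and R; ties S; loses to Q → score 2.5.
Q has the best pairwise record.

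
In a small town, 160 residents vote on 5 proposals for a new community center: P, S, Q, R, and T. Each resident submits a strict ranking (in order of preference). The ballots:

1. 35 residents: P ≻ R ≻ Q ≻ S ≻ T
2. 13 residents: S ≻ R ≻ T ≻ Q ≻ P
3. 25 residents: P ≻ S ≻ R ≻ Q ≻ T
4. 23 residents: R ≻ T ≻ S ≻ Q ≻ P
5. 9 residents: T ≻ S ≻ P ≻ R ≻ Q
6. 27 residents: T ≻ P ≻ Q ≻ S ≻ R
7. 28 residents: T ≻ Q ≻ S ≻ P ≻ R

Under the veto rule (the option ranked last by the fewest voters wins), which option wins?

S

Last-place votes: P 36, S 0, Q 9, R 55, T 60.
S is ranked last by the fewest voters, so S wins.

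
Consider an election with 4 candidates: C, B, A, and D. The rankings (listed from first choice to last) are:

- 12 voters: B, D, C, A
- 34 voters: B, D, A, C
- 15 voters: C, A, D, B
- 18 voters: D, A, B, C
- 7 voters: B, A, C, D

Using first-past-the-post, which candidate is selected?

B

First-place votes: C 15, B 53, A 0, D 18.
B has the most first-place votes.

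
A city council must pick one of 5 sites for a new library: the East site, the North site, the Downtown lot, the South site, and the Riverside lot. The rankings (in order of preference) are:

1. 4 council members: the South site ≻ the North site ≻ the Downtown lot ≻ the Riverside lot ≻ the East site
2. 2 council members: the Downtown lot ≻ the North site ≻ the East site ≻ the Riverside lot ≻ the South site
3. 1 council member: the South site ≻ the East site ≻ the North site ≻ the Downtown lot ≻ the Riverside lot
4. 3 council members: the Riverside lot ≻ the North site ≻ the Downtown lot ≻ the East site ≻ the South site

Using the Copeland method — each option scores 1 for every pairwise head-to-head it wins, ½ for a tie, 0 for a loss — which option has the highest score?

the North site

the East site: ties the South site; loses to the North site, the Downtown lot, and the Riverside lot → score 0.5.
the North site: beats the East site, the Downtown lot, and the Riverside lot; ties the South site → score 3.5.
the Downtown lot: beats the East site and the Riverside lot; ties the South site; loses to the North site → score 2.5.
the South site: ties the East site, the North site, the Downtown lot, and the Riverside lot → score 2.
the Riverside lot: beats the East site; ties the South site; loses to the North site and the Downtown lot → score 1.5.
the North site has the best pairwise record.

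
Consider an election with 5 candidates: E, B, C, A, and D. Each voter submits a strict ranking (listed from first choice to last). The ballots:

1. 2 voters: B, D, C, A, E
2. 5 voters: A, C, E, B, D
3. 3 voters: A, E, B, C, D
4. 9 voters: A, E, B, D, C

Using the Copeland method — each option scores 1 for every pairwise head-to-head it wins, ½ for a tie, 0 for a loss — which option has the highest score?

E: beats B, C, and D; loses to A → score 3.
B: beats C and D; loses to E and A → score 2.
C: loses to E, B, A, and D → score 0.
A: beats E, B, C, and D → score 4.
D: beats C; loses to E, B, and A → score 1.
A has the best pairwise record.

A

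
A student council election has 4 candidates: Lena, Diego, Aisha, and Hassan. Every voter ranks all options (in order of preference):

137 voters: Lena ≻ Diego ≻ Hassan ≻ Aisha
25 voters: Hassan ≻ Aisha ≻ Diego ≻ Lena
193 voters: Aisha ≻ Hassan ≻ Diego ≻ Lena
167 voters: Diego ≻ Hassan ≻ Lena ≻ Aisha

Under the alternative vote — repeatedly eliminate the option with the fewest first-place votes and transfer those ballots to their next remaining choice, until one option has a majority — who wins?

Diego

Round 1: Lena 137, Diego 167, Aisha 193, Hassan 25. Eliminate Hassan.
Round 2: Lena 137, Diego 167, Aisha 218. Eliminate Lena.
Round 3: Diego 304, Aisha 218. Diego has a majority.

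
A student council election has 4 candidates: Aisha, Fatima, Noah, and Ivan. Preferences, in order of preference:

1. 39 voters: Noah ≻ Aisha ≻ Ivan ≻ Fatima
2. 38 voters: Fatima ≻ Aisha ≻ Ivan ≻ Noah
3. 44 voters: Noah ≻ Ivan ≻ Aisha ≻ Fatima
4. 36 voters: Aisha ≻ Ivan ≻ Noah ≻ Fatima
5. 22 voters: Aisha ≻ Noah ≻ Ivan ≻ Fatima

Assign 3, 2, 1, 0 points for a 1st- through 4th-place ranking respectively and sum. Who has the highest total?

Aisha

Aisha: 39·2 + 38·2 + 44·1 + 36·3 + 22·3 = 372
Fatima: 39·0 + 38·3 + 44·0 + 36·0 + 22·0 = 114
Noah: 39·3 + 38·0 + 44·3 + 36·1 + 22·2 = 329
Ivan: 39·1 + 38·1 + 44·2 + 36·2 + 22·1 = 259
Aisha has the highest Borda score (372).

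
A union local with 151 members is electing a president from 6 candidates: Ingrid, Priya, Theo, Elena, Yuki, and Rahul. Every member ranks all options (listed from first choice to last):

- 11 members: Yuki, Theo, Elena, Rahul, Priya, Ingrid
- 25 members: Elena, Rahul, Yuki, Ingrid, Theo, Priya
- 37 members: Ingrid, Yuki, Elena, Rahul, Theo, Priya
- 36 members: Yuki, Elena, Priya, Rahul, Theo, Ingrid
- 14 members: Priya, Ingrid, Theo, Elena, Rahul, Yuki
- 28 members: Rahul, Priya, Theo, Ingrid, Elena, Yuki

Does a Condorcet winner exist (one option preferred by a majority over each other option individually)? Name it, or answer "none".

none

Checking pairwise contests:
Priya beats Ingrid 89–62.
Elena beats Priya 109–42.
Ingrid beats Theo 76–75.
Ingrid beats Elena 79–72.
Ingrid beats Yuki 79–72.
Elena beats Rahul 123–28.
Every option loses at least one head-to-head, so there is no Condorcet winner.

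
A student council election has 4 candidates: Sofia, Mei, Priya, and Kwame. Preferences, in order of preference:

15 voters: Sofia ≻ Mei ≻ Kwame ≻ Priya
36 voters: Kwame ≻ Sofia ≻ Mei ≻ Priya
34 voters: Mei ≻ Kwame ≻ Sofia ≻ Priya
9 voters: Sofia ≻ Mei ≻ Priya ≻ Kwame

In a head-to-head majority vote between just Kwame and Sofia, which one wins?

Voters preferring Kwame to Sofia: 70; preferring Sofia to Kwame: 24.
Kwame wins the head-to-head.

Kwame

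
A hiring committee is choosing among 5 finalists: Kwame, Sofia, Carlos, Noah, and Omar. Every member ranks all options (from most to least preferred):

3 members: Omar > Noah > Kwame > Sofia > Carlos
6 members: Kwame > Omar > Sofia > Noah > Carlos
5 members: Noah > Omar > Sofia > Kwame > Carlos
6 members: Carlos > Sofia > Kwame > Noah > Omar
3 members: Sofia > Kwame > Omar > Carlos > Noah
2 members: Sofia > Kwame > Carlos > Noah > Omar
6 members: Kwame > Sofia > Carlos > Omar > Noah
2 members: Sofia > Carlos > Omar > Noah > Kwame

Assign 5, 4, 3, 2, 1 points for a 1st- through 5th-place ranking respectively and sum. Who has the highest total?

Sofia

Kwame: 3·3 + 6·5 + 5·2 + 6·3 + 3·4 + 2·4 + 6·5 + 2·1 = 119
Sofia: 3·2 + 6·3 + 5·3 + 6·4 + 3·5 + 2·5 + 6·4 + 2·5 = 122
Carlos: 3·1 + 6·1 + 5·1 + 6·5 + 3·2 + 2·3 + 6·3 + 2·4 = 82
Noah: 3·4 + 6·2 + 5·5 + 6·2 + 3·1 + 2·2 + 6·1 + 2·2 = 78
Omar: 3·5 + 6·4 + 5·4 + 6·1 + 3·3 + 2·1 + 6·2 + 2·3 = 94
Sofia has the highest Borda score (122).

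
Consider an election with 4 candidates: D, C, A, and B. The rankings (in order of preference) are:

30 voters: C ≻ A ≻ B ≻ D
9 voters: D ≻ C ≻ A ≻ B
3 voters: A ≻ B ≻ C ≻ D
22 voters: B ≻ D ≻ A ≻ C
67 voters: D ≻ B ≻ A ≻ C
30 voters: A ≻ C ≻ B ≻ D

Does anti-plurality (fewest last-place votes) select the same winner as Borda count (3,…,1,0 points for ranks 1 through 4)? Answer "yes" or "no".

Anti-plurality — last-place votes: D 63, C 89, A 0, B 9. Winner: A.
Borda — scores: D 272, C 171, A 257, B 266. Winner: D.
The two methods disagree.

no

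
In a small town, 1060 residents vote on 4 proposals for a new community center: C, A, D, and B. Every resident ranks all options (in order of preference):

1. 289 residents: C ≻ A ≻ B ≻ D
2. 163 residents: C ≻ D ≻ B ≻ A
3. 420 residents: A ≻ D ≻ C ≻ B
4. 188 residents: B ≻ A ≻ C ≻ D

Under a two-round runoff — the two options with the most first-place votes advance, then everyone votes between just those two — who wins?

Round 1 first-place votes: C 452, A 420, D 0, B 188.
C and A advance.
Runoff: C is preferred to A by 452 voters; A by 608.
A wins the runoff.

A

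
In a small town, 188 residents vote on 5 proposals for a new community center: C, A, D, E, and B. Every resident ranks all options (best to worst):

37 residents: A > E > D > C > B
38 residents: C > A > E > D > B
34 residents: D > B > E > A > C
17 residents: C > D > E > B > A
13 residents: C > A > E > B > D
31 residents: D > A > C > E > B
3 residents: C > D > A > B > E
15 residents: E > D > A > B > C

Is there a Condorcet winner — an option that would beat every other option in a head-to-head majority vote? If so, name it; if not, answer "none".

none

Checking pairwise contests:
A beats C 117–71.
D beats A 100–88.
E beats D 103–85.
C beats E 102–86.
C beats B 139–49.
Every option loses at least one head-to-head, so there is no Condorcet winner.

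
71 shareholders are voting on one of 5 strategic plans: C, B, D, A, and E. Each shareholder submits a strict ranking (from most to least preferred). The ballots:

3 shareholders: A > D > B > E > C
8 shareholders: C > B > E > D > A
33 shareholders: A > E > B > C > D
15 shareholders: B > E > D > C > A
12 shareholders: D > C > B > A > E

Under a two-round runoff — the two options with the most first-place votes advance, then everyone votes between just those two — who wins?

A

Round 1 first-place votes: C 8, B 15, D 12, A 36, E 0.
A and B advance.
Runoff: A is preferred to B by 36 voters; B by 35.
A wins the runoff.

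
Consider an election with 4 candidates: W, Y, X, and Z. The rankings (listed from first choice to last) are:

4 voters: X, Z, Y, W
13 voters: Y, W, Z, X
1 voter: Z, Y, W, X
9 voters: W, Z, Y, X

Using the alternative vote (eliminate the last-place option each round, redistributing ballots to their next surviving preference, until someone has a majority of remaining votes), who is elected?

Y

Round 1: W 9, Y 13, X 4, Z 1. Eliminate Z.
Round 2: W 9, Y 14, X 4. Y has a majority.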